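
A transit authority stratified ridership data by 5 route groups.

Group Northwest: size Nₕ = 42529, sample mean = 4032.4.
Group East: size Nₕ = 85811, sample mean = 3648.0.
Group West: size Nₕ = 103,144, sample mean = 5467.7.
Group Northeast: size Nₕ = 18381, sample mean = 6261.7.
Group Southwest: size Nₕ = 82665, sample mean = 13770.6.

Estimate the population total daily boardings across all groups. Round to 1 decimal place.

2301935873.1

Northwest: 42529·4032.4 = 171493939.6
East: 85811·3648.0 = 313038528
West: 103144·5467.7 = 563960448.8
Northeast: 18381·6261.7 = 115096307.7
Southwest: 82665·13770.6 = 1138346649
τ̂ = Σ Nₕx̄ₕ = 2301935873.1.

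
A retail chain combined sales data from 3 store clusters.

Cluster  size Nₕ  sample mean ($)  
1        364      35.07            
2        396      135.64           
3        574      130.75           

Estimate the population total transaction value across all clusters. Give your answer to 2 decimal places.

Population total = Σ Nₕ·x̄ₕ (each stratum's size times its mean).
364·35.07 + 396·135.64 + 574·130.75 = 12765.48 + 53713.44 + 75050.5 = 141529.42.

141529.42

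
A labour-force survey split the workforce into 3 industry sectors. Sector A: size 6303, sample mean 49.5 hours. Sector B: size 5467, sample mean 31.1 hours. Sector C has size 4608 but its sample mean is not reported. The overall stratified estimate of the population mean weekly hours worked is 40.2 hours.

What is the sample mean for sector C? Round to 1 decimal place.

38.3

N = 6303 + 5467 + 4608 = 16378.
Overall total = μ·N = 40.2·16378 = 658395.6.
Subtract the known strata: 6303·49.5 + 5467·31.1 = 482022.2.
Remaining total for sector C: 658395.6 − 482022.2 = 176373.4.
Divide by its size: 176373.4 / 4608 = 38.275... → 38.3.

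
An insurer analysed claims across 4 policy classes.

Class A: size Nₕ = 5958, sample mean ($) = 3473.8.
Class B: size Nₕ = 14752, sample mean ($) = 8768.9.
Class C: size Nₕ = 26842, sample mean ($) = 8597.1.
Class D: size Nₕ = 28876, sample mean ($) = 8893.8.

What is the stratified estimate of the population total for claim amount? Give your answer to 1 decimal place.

637636440.2

Population total = Σ Nₕ·x̄ₕ (each stratum's size times its mean).
5958·3473.8 + 14752·8768.9 + 26842·8597.1 + 28876·8893.8 = 20696900.4 + 129358812.8 + 230763358.2 + 256817368.8 = 637636440.2.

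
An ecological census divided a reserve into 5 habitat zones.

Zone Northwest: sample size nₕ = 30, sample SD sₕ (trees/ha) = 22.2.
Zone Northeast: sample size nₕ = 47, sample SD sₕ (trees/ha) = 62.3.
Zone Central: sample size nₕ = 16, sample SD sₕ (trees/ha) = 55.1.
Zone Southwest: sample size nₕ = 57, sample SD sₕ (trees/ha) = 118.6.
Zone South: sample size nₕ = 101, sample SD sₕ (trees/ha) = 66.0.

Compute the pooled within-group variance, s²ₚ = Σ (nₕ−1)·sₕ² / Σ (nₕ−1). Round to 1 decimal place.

Degrees of freedom: 29 + 46 + 15 + 56 + 100 = 246.
Σ(nₕ−1)sₕ² = 29·492.84 + 46·3881.29 + 15·3036.01 + 56·14065.96 + 100·4356 = 1461665.61.
s²ₚ = 1461665.61 / 246 = 5941.730... → 5941.7.

5941.7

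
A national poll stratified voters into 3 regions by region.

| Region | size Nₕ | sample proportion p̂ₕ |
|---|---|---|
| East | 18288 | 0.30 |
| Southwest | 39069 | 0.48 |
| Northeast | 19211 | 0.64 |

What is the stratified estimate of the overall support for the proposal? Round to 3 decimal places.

0.477

N = 18288 + 39069 + 19211 = 76568.
Overall proportion = Σ (Nₕ/N)·p̂ₕ.
Σ Nₕp̂ₕ = 5486.4 + 18753.12 + 12295.04 = 36534.56.
36534.56 / 76568 = 0.47715... → 0.477.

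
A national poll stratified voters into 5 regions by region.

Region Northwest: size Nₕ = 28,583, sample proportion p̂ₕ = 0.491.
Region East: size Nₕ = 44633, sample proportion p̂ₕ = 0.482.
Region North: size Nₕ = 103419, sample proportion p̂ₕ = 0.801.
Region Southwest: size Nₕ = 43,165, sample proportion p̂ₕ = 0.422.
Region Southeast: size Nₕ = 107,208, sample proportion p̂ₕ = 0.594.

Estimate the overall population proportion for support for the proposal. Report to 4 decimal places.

0.6125

Wₕ = Nₕ/N with N = 327008: 0.0874, 0.1365, 0.3163, 0.1320, 0.3278.
p̂_st = 0.0874·0.491 + 0.1365·0.482 + 0.3163·0.801 + 0.1320·0.422 + 0.3278·0.594 ≈ 0.612472... → 0.6125.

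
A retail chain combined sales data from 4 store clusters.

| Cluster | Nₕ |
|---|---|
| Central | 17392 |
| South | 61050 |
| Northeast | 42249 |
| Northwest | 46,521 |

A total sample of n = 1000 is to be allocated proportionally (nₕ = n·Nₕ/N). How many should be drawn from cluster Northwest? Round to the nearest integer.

Share of cluster Northwest = 46521/167212 = 0.27822.
Allocate 1000 × 0.27822 = 278.216... → 278.

278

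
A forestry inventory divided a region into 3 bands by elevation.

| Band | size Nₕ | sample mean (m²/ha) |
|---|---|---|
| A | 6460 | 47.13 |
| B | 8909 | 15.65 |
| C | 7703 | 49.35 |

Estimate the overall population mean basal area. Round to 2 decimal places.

x̄_st = (Σ Nₕx̄ₕ) / (Σ Nₕ) = (6460·47.13 + 8909·15.65 + 7703·49.35) / 23072
= 824028.7 / 23072 = 35.7155... → 35.72.

35.72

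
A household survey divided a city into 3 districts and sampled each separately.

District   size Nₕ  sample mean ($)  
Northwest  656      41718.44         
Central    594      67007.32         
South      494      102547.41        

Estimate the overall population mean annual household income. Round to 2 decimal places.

67561.96

N = 1744; weights Wₕ = Nₕ/N = (0.3761, 0.3406, 0.2833).
x̄_st = Σ Wₕ·x̄ₕ = 0.3761·41718.44 + 0.3406·67007.32 + 0.2833·102547.41 ≈ 67561.9640...
→ 67561.96.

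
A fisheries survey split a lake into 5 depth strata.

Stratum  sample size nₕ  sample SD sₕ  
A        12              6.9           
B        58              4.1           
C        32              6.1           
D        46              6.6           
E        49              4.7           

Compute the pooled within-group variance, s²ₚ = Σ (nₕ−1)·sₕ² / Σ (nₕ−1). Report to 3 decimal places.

A: (12−1)·6.9² = 11·47.61 = 523.71
B: (58−1)·4.1² = 57·16.81 = 958.17
C: (32−1)·6.1² = 31·37.21 = 1153.51
D: (46−1)·6.6² = 45·43.56 = 1960.2
E: (49−1)·4.7² = 48·22.09 = 1060.32
Numerator = 5655.91; denominator = Σ(nₕ−1) = 192.
s²ₚ = 5655.91/192 = 29.45786... → 29.458.

29.458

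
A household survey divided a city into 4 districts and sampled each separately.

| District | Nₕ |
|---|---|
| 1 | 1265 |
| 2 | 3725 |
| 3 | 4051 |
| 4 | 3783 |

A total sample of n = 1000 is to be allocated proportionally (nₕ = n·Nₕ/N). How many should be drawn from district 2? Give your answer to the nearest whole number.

Share of district 2 = 3725/12824 = 0.29047.
Allocate 1000 × 0.29047 = 290.471... → 290.

290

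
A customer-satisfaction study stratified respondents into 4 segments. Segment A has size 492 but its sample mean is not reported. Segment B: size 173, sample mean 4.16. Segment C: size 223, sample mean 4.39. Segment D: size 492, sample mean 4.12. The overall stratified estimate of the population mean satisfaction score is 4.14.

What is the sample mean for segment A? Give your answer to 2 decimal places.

Σ Nₕx̄ₕ = N·μ, so 492·x̄_A = 1380·4.14 − (173·4.16 + 223·4.39 + 492·4.12).
= 5713.2 − 3725.69 = 1987.51.
x̄_A = 1987.51 / 492 = 4.0397... → 4.04.

4.04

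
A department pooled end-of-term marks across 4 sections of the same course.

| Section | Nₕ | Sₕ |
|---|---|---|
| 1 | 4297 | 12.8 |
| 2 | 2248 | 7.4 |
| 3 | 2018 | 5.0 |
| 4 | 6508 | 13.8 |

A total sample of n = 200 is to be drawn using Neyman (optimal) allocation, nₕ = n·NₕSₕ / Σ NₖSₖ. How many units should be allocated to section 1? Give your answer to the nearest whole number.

64

1: NₕSₕ = 4297·12.8 = 55001.6
2: NₕSₕ = 2248·7.4 = 16635.2
3: NₕSₕ = 2018·5.0 = 10090
4: NₕSₕ = 6508·13.8 = 89810.4
Σ NₕSₕ = 171537.2.
n_1 = 200·55001.6/171537.2 = 64.128... → 64.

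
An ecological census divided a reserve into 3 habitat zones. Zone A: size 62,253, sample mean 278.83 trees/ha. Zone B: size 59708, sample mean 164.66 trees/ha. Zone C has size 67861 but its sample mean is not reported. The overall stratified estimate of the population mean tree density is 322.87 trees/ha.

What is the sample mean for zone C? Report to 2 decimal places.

N = 62253 + 59708 + 67861 = 189822.
Overall total = μ·N = 322.87·189822 = 61287829.14.
Subtract the known strata: 62253·278.83 + 59708·164.66 = 27189523.27.
Remaining total for zone C: 61287829.14 − 27189523.27 = 34098305.87.
Divide by its size: 34098305.87 / 67861 = 502.4728... → 502.47.

502.47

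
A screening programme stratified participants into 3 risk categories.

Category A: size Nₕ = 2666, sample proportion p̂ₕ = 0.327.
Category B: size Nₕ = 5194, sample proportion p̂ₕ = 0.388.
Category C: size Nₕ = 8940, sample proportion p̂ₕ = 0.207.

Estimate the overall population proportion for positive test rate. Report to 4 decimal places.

N = 2666 + 5194 + 8940 = 16800.
Overall proportion = Σ (Nₕ/N)·p̂ₕ.
Σ Nₕp̂ₕ = 871.782 + 2015.272 + 1850.58 = 4737.634.
4737.634 / 16800 = 0.282002... → 0.2820.

0.2820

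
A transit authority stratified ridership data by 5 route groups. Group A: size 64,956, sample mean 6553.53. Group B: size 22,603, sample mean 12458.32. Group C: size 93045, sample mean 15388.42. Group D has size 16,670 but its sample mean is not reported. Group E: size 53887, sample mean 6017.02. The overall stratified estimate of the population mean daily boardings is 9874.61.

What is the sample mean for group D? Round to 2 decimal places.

1006.34

N = 64956 + 22603 + 93045 + 16670 + 53887 = 251161.
Overall total = μ·N = 9874.61·251161 = 2480116922.21.
Subtract the known strata: 64956·6553.53 + 22603·12458.32 + 93045·15388.42 + 53887·6017.02 = 2463341197.28.
Remaining total for group D: 2480116922.21 − 2463341197.28 = 16775724.93.
Divide by its size: 16775724.93 / 16670 = 1006.3422... → 1006.34.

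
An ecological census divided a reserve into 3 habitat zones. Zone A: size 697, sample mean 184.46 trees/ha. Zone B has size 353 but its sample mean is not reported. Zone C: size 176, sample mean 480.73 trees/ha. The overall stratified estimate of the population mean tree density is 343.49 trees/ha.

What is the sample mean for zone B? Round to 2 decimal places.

589.07

Σ Nₕx̄ₕ = N·μ, so 353·x̄_B = 1226·343.49 − (697·184.46 + 176·480.73).
= 421118.74 − 213177.1 = 207941.64.
x̄_B = 207941.64 / 353 = 589.0698... → 589.07.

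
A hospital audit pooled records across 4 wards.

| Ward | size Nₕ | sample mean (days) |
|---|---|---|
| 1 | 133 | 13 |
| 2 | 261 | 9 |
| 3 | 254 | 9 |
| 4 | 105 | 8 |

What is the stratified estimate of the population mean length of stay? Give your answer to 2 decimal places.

x̄_st = (Σ Nₕx̄ₕ) / (Σ Nₕ) = (133·13 + 261·9 + 254·9 + 105·8) / 753
= 7204 / 753 = 9.5671... → 9.57.

9.57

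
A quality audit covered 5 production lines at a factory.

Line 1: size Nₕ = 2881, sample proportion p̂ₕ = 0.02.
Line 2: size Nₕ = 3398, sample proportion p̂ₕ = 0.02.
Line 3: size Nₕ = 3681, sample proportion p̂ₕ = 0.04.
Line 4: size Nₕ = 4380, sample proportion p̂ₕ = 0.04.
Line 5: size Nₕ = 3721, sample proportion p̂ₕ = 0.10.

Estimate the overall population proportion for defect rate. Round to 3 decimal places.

0.045

N = 2881 + 3398 + 3681 + 4380 + 3721 = 18061.
Overall proportion = Σ (Nₕ/N)·p̂ₕ.
Σ Nₕp̂ₕ = 57.62 + 67.96 + 147.24 + 175.2 + 372.1 = 820.12.
820.12 / 18061 = 0.04541... → 0.045.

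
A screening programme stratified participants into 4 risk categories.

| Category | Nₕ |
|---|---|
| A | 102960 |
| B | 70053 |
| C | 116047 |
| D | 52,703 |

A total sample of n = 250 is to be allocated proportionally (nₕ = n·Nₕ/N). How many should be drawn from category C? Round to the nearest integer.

N = 102960 + 70053 + 116047 + 52703 = 341763.
n_C = 250·116047/341763 = 84.889... → 85.

85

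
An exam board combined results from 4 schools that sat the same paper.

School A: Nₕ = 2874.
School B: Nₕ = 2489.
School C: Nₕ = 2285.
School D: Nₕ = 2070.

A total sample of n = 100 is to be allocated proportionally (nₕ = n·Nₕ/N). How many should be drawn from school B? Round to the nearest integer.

N = 2874 + 2489 + 2285 + 2070 = 9718.
n_B = 100·2489/9718 = 25.612... → 26.

26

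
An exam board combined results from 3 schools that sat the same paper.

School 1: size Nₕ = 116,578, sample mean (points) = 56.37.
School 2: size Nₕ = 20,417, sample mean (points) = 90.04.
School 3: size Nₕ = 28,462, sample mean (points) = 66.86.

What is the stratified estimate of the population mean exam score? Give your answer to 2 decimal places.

N = 116578 + 20417 + 28462 = 165457.
Overall mean = Σ (Nₕ/N)·x̄ₕ — weight by population share, not a simple average.
Σ Nₕx̄ₕ = 116578·56.37 + 20417·90.04 + 28462·66.86 = 6571501.86 + 1838346.68 + 1902969.32 = 10312817.86.
Divide by N: 10312817.86 / 165457 = 62.3293... → 62.33.

62.33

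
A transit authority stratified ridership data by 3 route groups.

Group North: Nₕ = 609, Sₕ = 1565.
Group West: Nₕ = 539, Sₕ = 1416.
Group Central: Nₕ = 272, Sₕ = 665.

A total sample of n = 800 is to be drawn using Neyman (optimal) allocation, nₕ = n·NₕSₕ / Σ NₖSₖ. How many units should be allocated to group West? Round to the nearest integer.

North: NₕSₕ = 609·1565 = 953085
West: NₕSₕ = 539·1416 = 763224
Central: NₕSₕ = 272·665 = 180880
Σ NₕSₕ = 1897189.
n_West = 800·763224/1897189 = 321.834... → 322.

322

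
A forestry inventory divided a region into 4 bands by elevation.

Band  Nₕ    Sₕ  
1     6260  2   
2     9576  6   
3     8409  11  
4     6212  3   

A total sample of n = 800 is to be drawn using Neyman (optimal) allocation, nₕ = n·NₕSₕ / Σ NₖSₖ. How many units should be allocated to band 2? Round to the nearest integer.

254

Σ NₕSₕ = 6260·2 + 9576·6 + 8409·11 + 6212·3 = 181111.
Share for 2: 57456/181111 = 0.31724.
n_2 = 800 × 0.31724 = 253.794... → 254.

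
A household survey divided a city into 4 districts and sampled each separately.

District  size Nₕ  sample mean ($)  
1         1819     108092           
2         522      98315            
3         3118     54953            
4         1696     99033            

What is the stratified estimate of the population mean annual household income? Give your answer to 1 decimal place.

82074.5

N = 1819 + 522 + 3118 + 1696 = 7155.
Overall mean = Σ (Nₕ/N)·x̄ₕ — weight by population share, not a simple average.
Σ Nₕx̄ₕ = 1819·108092 + 522·98315 + 3118·54953 + 1696·99033 = 196619348 + 51320430 + 171343454 + 167959968 = 587243200.
Divide by N: 587243200 / 7155 = 82074.521... → 82074.5.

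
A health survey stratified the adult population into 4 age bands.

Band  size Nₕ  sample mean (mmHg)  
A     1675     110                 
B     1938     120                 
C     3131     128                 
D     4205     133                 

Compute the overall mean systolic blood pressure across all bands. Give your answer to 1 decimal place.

x̄_st = (Σ Nₕx̄ₕ) / (Σ Nₕ) = (1675·110 + 1938·120 + 3131·128 + 4205·133) / 10949
= 1376843 / 10949 = 125.751... → 125.8.

125.8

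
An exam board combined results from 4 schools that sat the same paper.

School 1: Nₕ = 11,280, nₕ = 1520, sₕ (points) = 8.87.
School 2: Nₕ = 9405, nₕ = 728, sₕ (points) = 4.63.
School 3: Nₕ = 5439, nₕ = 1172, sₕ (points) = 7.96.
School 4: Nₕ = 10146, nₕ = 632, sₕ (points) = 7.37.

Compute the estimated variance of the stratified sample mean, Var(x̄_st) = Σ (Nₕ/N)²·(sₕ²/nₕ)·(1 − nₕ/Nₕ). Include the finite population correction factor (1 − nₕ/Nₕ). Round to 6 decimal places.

0.013419

N = 36270. Term for each stratum: Wₕ²sₕ²/nₕ·(1−nₕ/Nₕ).
Var(x̄_st) = 0.004331791 + 0.001826686 + 0.000953773 + 0.006306390 = 0.013418639 → 0.013419.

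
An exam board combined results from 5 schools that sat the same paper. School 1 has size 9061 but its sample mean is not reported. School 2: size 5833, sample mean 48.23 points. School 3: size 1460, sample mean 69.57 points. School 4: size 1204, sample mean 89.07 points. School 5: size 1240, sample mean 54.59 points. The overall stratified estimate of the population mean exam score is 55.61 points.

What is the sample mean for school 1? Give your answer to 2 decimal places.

53.81

Σ Nₕx̄ₕ = N·μ, so 9061·x̄_1 = 18798·55.61 − (5833·48.23 + 1460·69.57 + 1204·89.07 + 1240·54.59).
= 1045356.78 − 557829.67 = 487527.11.
x̄_1 = 487527.11 / 9061 = 53.8050... → 53.81.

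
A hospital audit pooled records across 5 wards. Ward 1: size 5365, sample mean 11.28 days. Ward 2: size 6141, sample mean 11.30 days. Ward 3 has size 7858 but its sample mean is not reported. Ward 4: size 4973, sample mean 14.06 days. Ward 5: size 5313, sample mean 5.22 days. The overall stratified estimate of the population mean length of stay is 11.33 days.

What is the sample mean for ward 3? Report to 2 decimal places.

Σ Nₕx̄ₕ = N·μ, so 7858·x̄_3 = 29650·11.33 − (5365·11.28 + 6141·11.30 + 4973·14.06 + 5313·5.22).
= 335934.5 − 227564.74 = 108369.76.
x̄_3 = 108369.76 / 7858 = 13.7910... → 13.79.

13.79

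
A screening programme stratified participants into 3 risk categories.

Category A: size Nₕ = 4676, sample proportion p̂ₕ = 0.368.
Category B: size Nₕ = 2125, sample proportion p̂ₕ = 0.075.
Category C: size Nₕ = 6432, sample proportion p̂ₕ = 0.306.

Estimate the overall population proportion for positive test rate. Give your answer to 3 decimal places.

Wₕ = Nₕ/N with N = 13233: 0.3534, 0.1606, 0.4861.
p̂_st = 0.3534·0.368 + 0.1606·0.075 + 0.4861·0.306 ≈ 0.29081... → 0.291.

0.291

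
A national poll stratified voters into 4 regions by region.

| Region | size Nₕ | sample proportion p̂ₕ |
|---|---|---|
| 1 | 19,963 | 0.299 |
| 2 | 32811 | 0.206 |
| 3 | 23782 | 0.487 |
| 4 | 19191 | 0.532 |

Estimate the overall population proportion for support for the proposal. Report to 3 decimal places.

N = 19963 + 32811 + 23782 + 19191 = 95747.
Overall proportion = Σ (Nₕ/N)·p̂ₕ.
Σ Nₕp̂ₕ = 5968.937 + 6759.066 + 11581.834 + 10209.612 = 34519.449.
34519.449 / 95747 = 0.36053... → 0.361.

0.361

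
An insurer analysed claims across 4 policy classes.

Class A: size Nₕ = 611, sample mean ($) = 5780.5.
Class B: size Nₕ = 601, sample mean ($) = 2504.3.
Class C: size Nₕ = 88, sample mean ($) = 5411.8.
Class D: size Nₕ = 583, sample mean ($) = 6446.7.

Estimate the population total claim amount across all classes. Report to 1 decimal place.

Population total = Σ Nₕ·x̄ₕ (each stratum's size times its mean).
611·5780.5 + 601·2504.3 + 88·5411.8 + 583·6446.7 = 3531885.5 + 1505084.3 + 476238.4 + 3758426.1 = 9271634.3.

9271634.3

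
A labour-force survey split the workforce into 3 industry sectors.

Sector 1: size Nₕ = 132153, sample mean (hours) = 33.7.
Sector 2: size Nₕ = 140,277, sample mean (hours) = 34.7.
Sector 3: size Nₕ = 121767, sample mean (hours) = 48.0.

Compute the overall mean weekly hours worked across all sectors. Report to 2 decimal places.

N = 132153 + 140277 + 121767 = 394197.
Weight each subgroup mean by Nₕ/N and sum.
Σ Nₕx̄ₕ = 132153·33.7 + 140277·34.7 + 121767·48.0 = 4453556.1 + 4867611.9 + 5844816 = 15165984.
Divide by N: 15165984 / 394197 = 38.4731... → 38.47.

38.47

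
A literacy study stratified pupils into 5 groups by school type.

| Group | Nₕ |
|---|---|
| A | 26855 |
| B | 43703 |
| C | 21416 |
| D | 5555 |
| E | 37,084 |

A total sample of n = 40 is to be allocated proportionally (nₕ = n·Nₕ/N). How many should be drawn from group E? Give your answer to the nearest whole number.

11

Share of group E = 37084/134613 = 0.27549.
Allocate 40 × 0.27549 = 11.019... → 11.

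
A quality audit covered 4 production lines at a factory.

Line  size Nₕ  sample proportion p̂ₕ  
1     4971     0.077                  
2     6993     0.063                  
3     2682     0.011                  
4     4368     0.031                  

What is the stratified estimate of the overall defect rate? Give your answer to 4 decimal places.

N = 4971 + 6993 + 2682 + 4368 = 19014.
Overall proportion = Σ (Nₕ/N)·p̂ₕ.
Σ Nₕp̂ₕ = 382.767 + 440.559 + 29.502 + 135.408 = 988.236.
988.236 / 19014 = 0.051974... → 0.0520.

0.0520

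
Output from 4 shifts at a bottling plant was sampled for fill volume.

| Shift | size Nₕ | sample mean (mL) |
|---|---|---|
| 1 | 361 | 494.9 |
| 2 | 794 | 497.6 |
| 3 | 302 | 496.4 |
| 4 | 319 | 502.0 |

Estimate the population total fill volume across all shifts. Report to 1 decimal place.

Estimate total by summing Nₕ·x̄ₕ over strata.
361·494.9 + 794·497.6 + 302·496.4 + 319·502.0 = 178658.9 + 395094.4 + 149912.8 + 160138 = 883804.1.

883804.1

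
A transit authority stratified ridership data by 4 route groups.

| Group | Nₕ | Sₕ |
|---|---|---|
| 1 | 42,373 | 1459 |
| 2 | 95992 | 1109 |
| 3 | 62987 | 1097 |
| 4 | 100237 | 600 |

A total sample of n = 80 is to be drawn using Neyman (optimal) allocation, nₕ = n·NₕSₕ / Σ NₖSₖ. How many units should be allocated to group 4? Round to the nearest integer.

Σ NₕSₕ = 42373·1459 + 95992·1109 + 62987·1097 + 100237·600 = 297516274.
Share for 4: 60142200/297516274 = 0.20215.
n_4 = 80 × 0.20215 = 16.172... → 16.

16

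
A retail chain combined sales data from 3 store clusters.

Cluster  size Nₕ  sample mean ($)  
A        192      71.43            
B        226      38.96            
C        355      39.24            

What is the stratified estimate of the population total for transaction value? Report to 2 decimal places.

Estimate total by summing Nₕ·x̄ₕ over strata.
192·71.43 + 226·38.96 + 355·39.24 = 13714.56 + 8804.96 + 13930.2 = 36449.72.

36449.72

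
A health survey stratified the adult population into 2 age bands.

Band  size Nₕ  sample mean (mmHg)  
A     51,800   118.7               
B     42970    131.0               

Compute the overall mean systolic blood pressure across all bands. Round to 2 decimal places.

124.28

x̄_st = (Σ Nₕx̄ₕ) / (Σ Nₕ) = (51800·118.7 + 42970·131.0) / 94770
= 11777730 / 94770 = 124.2770... → 124.28.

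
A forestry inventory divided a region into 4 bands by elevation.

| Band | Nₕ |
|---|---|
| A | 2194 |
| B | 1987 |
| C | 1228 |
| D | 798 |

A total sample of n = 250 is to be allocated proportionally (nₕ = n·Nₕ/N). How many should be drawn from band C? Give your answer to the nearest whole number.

Share of band C = 1228/6207 = 0.19784.
Allocate 250 × 0.19784 = 49.460... → 49.

49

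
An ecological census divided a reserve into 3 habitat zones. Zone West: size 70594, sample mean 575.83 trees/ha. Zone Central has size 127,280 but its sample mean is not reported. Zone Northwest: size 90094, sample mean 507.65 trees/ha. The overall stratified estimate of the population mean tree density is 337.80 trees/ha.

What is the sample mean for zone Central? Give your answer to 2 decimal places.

Σ Nₕx̄ₕ = N·μ, so 127280·x̄_Central = 287968·337.80 − (70594·575.83 + 90094·507.65).
= 97275590.4 − 86386362.12 = 10889228.28.
x̄_Central = 10889228.28 / 127280 = 85.5533... → 85.55.

85.55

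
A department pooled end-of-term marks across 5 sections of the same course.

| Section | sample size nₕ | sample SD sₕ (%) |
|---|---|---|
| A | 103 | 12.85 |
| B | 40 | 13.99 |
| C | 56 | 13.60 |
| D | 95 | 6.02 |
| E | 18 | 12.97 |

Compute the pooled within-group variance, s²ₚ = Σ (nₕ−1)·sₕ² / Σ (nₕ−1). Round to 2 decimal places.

A: (103−1)·12.85² = 102·165.1225 = 16842.495
B: (40−1)·13.99² = 39·195.7201 = 7633.0839
C: (56−1)·13.60² = 55·184.96 = 10172.8
D: (95−1)·6.02² = 94·36.2404 = 3406.5976
E: (18−1)·12.97² = 17·168.2209 = 2859.7553
Numerator = 40914.7318; denominator = Σ(nₕ−1) = 307.
s²ₚ = 40914.7318/307 = 133.2727... → 133.27.

133.27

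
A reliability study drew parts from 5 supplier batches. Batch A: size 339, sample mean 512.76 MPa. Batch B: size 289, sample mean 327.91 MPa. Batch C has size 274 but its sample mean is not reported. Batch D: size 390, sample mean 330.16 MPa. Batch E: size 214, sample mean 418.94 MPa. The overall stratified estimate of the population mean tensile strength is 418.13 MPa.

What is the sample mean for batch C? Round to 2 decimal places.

N = 339 + 289 + 274 + 390 + 214 = 1506.
Overall total = μ·N = 418.13·1506 = 629703.78.
Subtract the known strata: 339·512.76 + 289·327.91 + 390·330.16 + 214·418.94 = 487007.19.
Remaining total for batch C: 629703.78 − 487007.19 = 142696.59.
Divide by its size: 142696.59 / 274 = 520.7905... → 520.79.

520.79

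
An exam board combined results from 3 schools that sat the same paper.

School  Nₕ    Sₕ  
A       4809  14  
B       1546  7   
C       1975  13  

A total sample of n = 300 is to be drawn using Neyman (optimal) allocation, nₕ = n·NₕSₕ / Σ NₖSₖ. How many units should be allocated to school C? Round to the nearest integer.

A: NₕSₕ = 4809·14 = 67326
B: NₕSₕ = 1546·7 = 10822
C: NₕSₕ = 1975·13 = 25675
Σ NₕSₕ = 103823.
n_C = 300·25675/103823 = 74.189... → 74.

74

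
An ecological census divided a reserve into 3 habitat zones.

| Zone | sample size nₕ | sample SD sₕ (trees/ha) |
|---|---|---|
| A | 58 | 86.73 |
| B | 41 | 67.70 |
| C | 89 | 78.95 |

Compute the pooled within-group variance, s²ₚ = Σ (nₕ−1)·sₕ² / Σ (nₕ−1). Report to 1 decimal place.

A: (58−1)·86.73² = 57·7522.0929 = 428759.2953
B: (41−1)·67.70² = 40·4583.29 = 183331.6
C: (89−1)·78.95² = 88·6233.1025 = 548513.02
Numerator = 1160603.9153; denominator = Σ(nₕ−1) = 185.
s²ₚ = 1160603.9153/185 = 6273.535... → 6273.5.

6273.5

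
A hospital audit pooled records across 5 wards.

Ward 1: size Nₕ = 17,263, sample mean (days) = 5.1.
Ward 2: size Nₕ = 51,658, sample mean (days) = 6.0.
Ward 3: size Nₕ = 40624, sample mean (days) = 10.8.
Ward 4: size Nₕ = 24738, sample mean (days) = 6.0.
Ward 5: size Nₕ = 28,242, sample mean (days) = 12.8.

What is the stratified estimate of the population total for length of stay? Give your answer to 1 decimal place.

1346654.1

1: 17263·5.1 = 88041.3
2: 51658·6.0 = 309948
3: 40624·10.8 = 438739.2
4: 24738·6.0 = 148428
5: 28242·12.8 = 361497.6
τ̂ = Σ Nₕx̄ₕ = 1346654.1.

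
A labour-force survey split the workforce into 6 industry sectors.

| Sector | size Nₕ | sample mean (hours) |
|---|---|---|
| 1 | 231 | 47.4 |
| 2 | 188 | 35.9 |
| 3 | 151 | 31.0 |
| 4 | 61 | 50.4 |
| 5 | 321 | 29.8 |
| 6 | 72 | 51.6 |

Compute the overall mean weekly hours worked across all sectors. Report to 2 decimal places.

37.83

x̄_st = (Σ Nₕx̄ₕ) / (Σ Nₕ) = (231·47.4 + 188·35.9 + 151·31.0 + 61·50.4 + 321·29.8 + 72·51.6) / 1024
= 38735 / 1024 = 37.8271... → 37.83.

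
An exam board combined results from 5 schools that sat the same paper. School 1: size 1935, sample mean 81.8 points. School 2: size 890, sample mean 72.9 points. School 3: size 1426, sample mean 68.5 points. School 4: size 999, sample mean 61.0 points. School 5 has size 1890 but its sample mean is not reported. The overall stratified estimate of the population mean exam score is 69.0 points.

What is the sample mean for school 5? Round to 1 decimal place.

58.7

Σ Nₕx̄ₕ = N·μ, so 1890·x̄_5 = 7140·69.0 − (1935·81.8 + 890·72.9 + 1426·68.5 + 999·61.0).
= 492660 − 381784 = 110876.
x̄_5 = 110876 / 1890 = 58.665... → 58.7.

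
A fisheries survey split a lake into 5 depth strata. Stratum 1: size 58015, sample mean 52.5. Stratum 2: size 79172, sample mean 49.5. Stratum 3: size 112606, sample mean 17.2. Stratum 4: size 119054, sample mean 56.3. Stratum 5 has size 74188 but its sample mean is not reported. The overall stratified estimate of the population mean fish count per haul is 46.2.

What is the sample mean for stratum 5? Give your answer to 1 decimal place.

Σ Nₕx̄ₕ = N·μ, so 74188·x̄_5 = 443035·46.2 − (58015·52.5 + 79172·49.5 + 112606·17.2 + 119054·56.3).
= 20468217 − 15604364.9 = 4863852.1.
x̄_5 = 4863852.1 / 74188 = 65.561... → 65.6.

65.6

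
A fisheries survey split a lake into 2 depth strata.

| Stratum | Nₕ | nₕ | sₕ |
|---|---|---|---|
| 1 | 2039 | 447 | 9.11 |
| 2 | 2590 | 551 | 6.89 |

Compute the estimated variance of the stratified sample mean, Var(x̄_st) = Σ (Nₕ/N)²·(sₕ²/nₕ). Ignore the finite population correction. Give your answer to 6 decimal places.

0.062996

N = 4629; Wₕ = Nₕ/N.
stratum 1: (2039/4629)²·9.11²/447 = 0.036023783
stratum 2: (2590/4629)²·6.89²/551 = 0.026971929
Sum = 0.062995712 → 0.062996.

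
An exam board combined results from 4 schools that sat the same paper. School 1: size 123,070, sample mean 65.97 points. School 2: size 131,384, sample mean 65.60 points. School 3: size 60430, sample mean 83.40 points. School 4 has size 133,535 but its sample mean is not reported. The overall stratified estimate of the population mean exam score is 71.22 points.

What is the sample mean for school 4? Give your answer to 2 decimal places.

Σ Nₕx̄ₕ = N·μ, so 133535·x̄_4 = 448419·71.22 − (123070·65.97 + 131384·65.60 + 60430·83.40).
= 31936401.18 − 21777580.3 = 10158820.88.
x̄_4 = 10158820.88 / 133535 = 76.0761... → 76.08.

76.08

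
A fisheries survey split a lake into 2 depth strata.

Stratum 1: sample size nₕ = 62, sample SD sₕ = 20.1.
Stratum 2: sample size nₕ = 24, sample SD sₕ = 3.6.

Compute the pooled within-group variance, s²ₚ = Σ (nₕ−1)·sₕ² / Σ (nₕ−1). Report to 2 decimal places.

296.94

1: (62−1)·20.1² = 61·404.01 = 24644.61
2: (24−1)·3.6² = 23·12.96 = 298.08
Numerator = 24942.69; denominator = Σ(nₕ−1) = 84.
s²ₚ = 24942.69/84 = 296.9368... → 296.94.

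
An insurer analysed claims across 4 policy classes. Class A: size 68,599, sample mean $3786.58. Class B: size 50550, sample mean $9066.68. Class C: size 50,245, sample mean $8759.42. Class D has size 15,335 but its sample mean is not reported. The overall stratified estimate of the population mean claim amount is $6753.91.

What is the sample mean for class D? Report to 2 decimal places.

N = 68599 + 50550 + 50245 + 15335 = 184729.
Overall total = μ·N = 6753.91·184729 = 1247643040.39.
Subtract the known strata: 68599·3786.58 + 50550·9066.68 + 50245·8759.42 = 1158193333.32.
Remaining total for class D: 1247643040.39 − 1158193333.32 = 89449707.07.
Divide by its size: 89449707.07 / 15335 = 5833.0425... → 5833.04.

5833.04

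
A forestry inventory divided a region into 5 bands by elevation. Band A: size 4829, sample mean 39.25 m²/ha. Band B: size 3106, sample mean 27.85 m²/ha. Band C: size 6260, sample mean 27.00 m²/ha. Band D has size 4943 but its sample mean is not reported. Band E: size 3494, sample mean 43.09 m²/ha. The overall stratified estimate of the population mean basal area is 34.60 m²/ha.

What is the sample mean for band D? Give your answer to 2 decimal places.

Σ Nₕx̄ₕ = N·μ, so 4943·x̄_D = 22632·34.60 − (4829·39.25 + 3106·27.85 + 6260·27.00 + 3494·43.09).
= 783067.2 − 595616.81 = 187450.39.
x̄_D = 187450.39 / 4943 = 37.9224... → 37.92.

37.92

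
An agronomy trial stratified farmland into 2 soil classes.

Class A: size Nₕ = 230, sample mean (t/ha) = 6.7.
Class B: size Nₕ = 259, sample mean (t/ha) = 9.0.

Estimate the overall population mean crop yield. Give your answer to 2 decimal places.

7.92

x̄_st = (Σ Nₕx̄ₕ) / (Σ Nₕ) = (230·6.7 + 259·9.0) / 489
= 3872 / 489 = 7.9182... → 7.92.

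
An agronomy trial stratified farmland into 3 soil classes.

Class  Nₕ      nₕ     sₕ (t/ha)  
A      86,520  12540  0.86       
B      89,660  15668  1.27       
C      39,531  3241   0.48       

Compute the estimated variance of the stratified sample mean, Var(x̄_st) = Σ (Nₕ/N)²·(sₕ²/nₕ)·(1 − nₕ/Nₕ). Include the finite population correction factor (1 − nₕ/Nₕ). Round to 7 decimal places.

0.0000250

N = 215711. Term for each stratum: Wₕ²sₕ²/nₕ·(1−nₕ/Nₕ).
Var(x̄_st) = 0.0000081131 + 0.0000146768 + 0.0000021917 = 0.0000249816 → 0.0000250.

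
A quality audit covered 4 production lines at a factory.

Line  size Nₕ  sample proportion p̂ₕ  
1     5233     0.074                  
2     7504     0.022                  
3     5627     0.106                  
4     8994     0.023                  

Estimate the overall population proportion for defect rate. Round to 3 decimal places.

0.050

Wₕ = Nₕ/N with N = 27358: 0.1913, 0.2743, 0.2057, 0.3288.
p̂_st = 0.1913·0.074 + 0.2743·0.022 + 0.2057·0.106 + 0.3288·0.023 ≈ 0.04955... → 0.050.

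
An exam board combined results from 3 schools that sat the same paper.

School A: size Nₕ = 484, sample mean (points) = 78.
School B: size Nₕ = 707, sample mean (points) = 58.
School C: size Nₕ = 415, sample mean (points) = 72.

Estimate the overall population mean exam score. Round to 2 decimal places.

67.65

x̄_st = (Σ Nₕx̄ₕ) / (Σ Nₕ) = (484·78 + 707·58 + 415·72) / 1606
= 108638 / 1606 = 67.6451... → 67.65.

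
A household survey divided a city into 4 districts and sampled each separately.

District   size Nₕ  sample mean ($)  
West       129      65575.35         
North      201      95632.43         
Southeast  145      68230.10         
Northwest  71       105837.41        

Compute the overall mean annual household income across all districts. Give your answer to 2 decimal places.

x̄_st = (Σ Nₕx̄ₕ) / (Σ Nₕ) = (129·65575.35 + 201·95632.43 + 145·68230.10 + 71·105837.41) / 546
= 45089159.19 / 546 = 82580.8776... → 82580.88.

82580.88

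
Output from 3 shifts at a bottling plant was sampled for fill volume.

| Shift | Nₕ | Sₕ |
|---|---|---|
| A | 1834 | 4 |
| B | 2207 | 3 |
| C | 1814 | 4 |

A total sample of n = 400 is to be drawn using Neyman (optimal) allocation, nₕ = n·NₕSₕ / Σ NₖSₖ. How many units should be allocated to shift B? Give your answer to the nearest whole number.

A: NₕSₕ = 1834·4 = 7336
B: NₕSₕ = 2207·3 = 6621
C: NₕSₕ = 1814·4 = 7256
Σ NₕSₕ = 21213.
n_B = 400·6621/21213 = 124.848... → 125.

125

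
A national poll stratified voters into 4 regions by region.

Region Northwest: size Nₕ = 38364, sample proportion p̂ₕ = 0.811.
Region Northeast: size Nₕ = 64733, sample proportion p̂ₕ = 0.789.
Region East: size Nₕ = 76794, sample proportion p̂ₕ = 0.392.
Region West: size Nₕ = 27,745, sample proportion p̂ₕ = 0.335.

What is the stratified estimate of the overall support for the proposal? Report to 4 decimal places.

N = 38364 + 64733 + 76794 + 27745 = 207636.
Overall proportion = Σ (Nₕ/N)·p̂ₕ.
Σ Nₕp̂ₕ = 31113.204 + 51074.337 + 30103.248 + 9294.575 = 121585.364.
121585.364 / 207636 = 0.585570... → 0.5856.

0.5856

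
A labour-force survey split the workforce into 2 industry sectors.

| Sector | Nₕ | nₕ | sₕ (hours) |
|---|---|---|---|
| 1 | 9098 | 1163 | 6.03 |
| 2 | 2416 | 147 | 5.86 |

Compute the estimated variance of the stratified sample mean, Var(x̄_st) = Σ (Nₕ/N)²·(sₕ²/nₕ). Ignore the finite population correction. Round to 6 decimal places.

0.029806

N = 11514; Wₕ = Nₕ/N.
sector 1: (9098/11514)²·6.03²/1163 = 0.019520652
sector 2: (2416/11514)²·5.86²/147 = 0.010285355
Sum = 0.029806008 → 0.029806.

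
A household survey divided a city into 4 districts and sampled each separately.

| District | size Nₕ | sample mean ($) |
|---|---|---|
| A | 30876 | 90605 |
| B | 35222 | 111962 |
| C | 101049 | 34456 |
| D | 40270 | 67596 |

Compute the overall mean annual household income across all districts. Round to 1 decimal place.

N = 30876 + 35222 + 101049 + 40270 = 207417.
Weight each subgroup mean by Nₕ/N and sum.
Σ Nₕx̄ₕ = 30876·90605 + 35222·111962 + 101049·34456 + 40270·67596 = 2797519980 + 3943525564 + 3481744344 + 2722090920 = 12944880808.
Divide by N: 12944880808 / 207417 = 62409.932... → 62409.9.

62409.9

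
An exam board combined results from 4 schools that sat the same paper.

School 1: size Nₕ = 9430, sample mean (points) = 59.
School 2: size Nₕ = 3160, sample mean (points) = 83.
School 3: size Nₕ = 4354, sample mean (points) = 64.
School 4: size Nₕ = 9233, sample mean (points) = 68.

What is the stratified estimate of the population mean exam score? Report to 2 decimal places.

65.90

x̄_st = (Σ Nₕx̄ₕ) / (Σ Nₕ) = (9430·59 + 3160·83 + 4354·64 + 9233·68) / 26177
= 1725150 / 26177 = 65.9033... → 65.90.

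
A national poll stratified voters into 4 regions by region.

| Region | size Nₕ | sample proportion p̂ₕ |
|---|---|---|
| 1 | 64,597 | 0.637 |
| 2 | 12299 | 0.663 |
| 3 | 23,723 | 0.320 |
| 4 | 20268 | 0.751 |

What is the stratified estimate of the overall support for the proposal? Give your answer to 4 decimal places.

0.5966

N = 64597 + 12299 + 23723 + 20268 = 120887.
Overall proportion = Σ (Nₕ/N)·p̂ₕ.
Σ Nₕp̂ₕ = 41148.289 + 8154.237 + 7591.36 + 15221.268 = 72115.154.
72115.154 / 120887 = 0.596550... → 0.5966.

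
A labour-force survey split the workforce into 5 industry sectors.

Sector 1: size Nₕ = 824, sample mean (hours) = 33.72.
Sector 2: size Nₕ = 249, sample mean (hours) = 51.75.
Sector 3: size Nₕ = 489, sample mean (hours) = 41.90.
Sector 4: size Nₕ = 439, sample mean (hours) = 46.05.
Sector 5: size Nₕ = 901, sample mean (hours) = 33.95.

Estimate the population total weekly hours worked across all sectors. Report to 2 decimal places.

111965.03

Estimate total by summing Nₕ·x̄ₕ over strata.
824·33.72 + 249·51.75 + 489·41.90 + 439·46.05 + 901·33.95 = 27785.28 + 12885.75 + 20489.1 + 20215.95 + 30588.95 = 111965.03.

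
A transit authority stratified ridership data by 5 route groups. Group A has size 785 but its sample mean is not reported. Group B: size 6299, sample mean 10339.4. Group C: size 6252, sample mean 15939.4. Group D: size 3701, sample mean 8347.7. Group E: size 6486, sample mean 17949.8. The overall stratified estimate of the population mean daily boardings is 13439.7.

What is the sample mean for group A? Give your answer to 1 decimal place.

Σ Nₕx̄ₕ = N·μ, so 785·x̄_A = 23523·13439.7 − (6299·10339.4 + 6252·15939.4 + 3701·8347.7 + 6486·17949.8).
= 316142063.1 − 312098249.9 = 4043813.2.
x̄_A = 4043813.2 / 785 = 5151.354... → 5151.4.

5151.4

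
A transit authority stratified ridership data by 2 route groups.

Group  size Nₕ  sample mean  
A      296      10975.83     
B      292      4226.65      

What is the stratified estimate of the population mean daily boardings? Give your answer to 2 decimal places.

7624.20

x̄_st = (Σ Nₕx̄ₕ) / (Σ Nₕ) = (296·10975.83 + 292·4226.65) / 588
= 4483027.48 / 588 = 7624.1964... → 7624.20.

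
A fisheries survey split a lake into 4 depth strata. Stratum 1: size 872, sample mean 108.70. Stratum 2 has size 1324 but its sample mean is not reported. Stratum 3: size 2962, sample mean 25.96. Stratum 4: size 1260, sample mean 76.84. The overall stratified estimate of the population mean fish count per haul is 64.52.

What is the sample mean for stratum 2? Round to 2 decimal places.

109.96

Σ Nₕx̄ₕ = N·μ, so 1324·x̄_2 = 6418·64.52 − (872·108.70 + 2962·25.96 + 1260·76.84).
= 414089.36 − 268498.32 = 145591.04.
x̄_2 = 145591.04 / 1324 = 109.9630... → 109.96.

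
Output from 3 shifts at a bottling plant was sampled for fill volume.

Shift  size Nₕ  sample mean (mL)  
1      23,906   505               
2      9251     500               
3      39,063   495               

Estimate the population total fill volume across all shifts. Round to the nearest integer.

36034215

1: 23906·505 = 12072530
2: 9251·500 = 4625500
3: 39063·495 = 19336185
τ̂ = Σ Nₕx̄ₕ = 36034215.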